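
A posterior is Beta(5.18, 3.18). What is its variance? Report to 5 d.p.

0.02518

Var = αβ/[(α+β)²(α+β+1)] = (5.18×3.18)/(8.36²×9.36) = 16.4724/654.166656 = 0.02518.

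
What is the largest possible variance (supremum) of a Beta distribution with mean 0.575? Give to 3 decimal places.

0.244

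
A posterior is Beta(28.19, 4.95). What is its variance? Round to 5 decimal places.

0.00372

α+β = 33.14 and αβ = 139.5405, so Var = αβ/[(α+β)²(α+β+1)] = 139.5405/37494.582744 = 0.00372.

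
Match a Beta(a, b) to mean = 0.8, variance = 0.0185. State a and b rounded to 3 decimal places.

Let s = a+b. The Beta variance is μ(1−μ)/(s+1).
So s+1 = μ(1−μ)/σ² = (0.8×0.2)/0.0185 = 0.16/0.0185 = 8.6486, giving s = 7.6486.
Then a = μs = 0.8×7.6486 = 6.119 and b = (1−μ)s = 0.2×7.6486 = 1.530.

a = 6.119, b = 1.530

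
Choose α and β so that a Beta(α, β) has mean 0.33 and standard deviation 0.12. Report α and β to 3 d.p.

First σ² = 0.0144. Setting α = μn, β = (1−μ)n with n = α+β,
μ(1−μ)/(n+1) = 0.0144 ⇒ n+1 = 0.2211/0.0144 = 15.3542 ⇒ n = 14.3542.
Hence α = 0.33×14.3542 = 4.737, β = 0.67×14.3542 = 9.617.

α = 4.737, β = 9.617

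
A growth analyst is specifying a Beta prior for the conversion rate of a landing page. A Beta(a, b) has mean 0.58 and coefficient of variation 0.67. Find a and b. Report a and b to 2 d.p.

σ = CV·μ = 0.67×0.58 = 0.38860, so σ² = 0.151010.
s+1 = μ(1−μ)/σ² = 0.2436/0.151010 = 1.6131, so s = a+b = 0.6131.
a = μs = 0.36, b = (1−μ)s = 0.26.

a = 0.36, b = 0.26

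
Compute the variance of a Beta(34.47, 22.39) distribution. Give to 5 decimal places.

μ = 34.47/56.86 = 0.606226; Var = μ(1−μ)/(α+β+1) = 0.2387161/57.86 = 0.00413.

0.00413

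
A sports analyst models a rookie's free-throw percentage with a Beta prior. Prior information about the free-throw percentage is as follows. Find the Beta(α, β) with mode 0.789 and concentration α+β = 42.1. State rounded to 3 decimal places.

α = 32.639, β = 9.461

For α,β>1 the mode is (α−1)/(α+β−2), so α = mode·(κ−2)+1 = 0.789×40.1+1 = 32.639.
And β = (1−mode)·(κ−2)+1 = 0.211×40.1+1 = 9.461.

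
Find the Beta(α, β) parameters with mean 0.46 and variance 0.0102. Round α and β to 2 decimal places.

α = 10.74, β = 12.61

By moment matching, α+β = μ(1−μ)/σ² − 1 = (0.46·0.54)/0.0102 − 1 = 24.3529 − 1 = 23.3529.
Since α/(α+β) = μ, α = 0.46·23.3529 = 10.74 and β = 0.54·23.3529 = 12.61.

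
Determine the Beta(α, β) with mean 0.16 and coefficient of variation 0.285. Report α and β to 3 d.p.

σ = CV·μ = 0.285×0.16 = 0.04560, so σ² = 0.002079.
s+1 = μ(1−μ)/σ² = 0.1344/0.002079 = 64.6353, so s = α+β = 63.6353.
α = μs = 10.182, β = (1−μ)s = 53.454.

α = 10.182, β = 53.454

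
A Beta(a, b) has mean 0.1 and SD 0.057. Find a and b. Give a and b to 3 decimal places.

a = 2.670, b = 24.031

First σ² = 0.003249. Setting a = μn, b = (1−μ)n with n = a+b,
μ(1−μ)/(n+1) = 0.003249 ⇒ n+1 = 0.09/0.003249 = 27.7008 ⇒ n = 26.7008.
Hence a = 0.1×26.7008 = 2.670, b = 0.9×26.7008 = 24.031.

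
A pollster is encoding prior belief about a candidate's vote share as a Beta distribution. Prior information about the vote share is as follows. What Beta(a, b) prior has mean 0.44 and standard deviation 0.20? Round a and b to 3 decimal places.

a = 2.270, b = 2.890

First σ² = 0.0400. Setting a = μn, b = (1−μ)n with n = a+b,
μ(1−μ)/(n+1) = 0.0400 ⇒ n+1 = 0.2464/0.0400 = 6.1600 ⇒ n = 5.1600.
Hence a = 0.44×5.1600 = 2.270, b = 0.56×5.1600 = 2.890.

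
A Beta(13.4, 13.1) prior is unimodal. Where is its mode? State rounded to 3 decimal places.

With α,β > 1, mode = (α−1)/(α+β−2) = 12.4/24.5 = 0.506.

0.506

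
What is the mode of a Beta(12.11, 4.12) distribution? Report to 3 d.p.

The density x^(α−1)(1−x)^(β−1) is maximised at (α−1)/(α+β−2) = 11.11/14.23 = 0.781.

0.781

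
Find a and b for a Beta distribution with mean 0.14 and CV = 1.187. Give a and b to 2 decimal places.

a = 0.47, b = 2.89

σ = CV·μ = 1.187×0.14 = 0.16618, so σ² = 0.027616.
s+1 = μ(1−μ)/σ² = 0.1204/0.027616 = 4.3598, so s = a+b = 3.3598.
a = μs = 0.47, b = (1−μ)s = 2.89.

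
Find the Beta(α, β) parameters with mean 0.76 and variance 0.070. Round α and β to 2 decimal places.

α = 1.22, β = 0.39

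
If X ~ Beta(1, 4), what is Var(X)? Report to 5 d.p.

μ = 1/5 = 0.200000; Var = μ(1−μ)/(α+β+1) = 0.1600000/6 = 0.02667.

0.02667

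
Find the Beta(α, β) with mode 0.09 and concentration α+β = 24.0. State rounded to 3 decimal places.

Since the density peak of Beta(α,β) is at (α−1)/(α+β−2),
α = 1 + 0.09(24.0−2) = 2.980 and β = 24.0 − 2.980 = 21.020.

α = 2.980, β = 21.020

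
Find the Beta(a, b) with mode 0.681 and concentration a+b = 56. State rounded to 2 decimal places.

a = 37.77, b = 18.23

Since the density peak of Beta(a,b) is at (a−1)/(a+b−2),
a = 1 + 0.681(56−2) = 37.77 and b = 56 − 37.77 = 18.23.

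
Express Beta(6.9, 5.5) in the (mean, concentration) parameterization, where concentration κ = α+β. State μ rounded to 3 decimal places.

κ = α+β = 6.9+5.5 = 12.4; μ = α/κ = 6.9/12.4 = 0.556.

μ = 0.556, κ = 12.4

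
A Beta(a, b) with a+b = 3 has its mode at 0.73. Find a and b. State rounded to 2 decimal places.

a = 1.73, b = 1.27

Since the density peak of Beta(a,b) is at (a−1)/(a+b−2),
a = 1 + 0.73(3−2) = 1.73 and b = 3 − 1.73 = 1.27.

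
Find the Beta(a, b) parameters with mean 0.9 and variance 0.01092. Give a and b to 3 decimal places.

a = 6.518, b = 0.724

Let s = a+b. The Beta variance is μ(1−μ)/(s+1).
So s+1 = μ(1−μ)/σ² = (0.9×0.1)/0.01092 = 0.09/0.01092 = 8.2418, giving s = 7.2418.
Then a = μs = 0.9×7.2418 = 6.518 and b = (1−μ)s = 0.1×7.2418 = 0.724.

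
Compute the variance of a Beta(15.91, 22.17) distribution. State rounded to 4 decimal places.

Var = αβ/[(α+β)²(α+β+1)] = (15.91×22.17)/(38.08²×39.08) = 352.7247/56669.376512 = 0.0062.

0.0062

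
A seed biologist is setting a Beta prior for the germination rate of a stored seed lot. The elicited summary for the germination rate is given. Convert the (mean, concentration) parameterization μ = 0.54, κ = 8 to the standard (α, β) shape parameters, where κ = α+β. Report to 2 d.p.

α = 4.32, β = 3.68

α = μκ = 0.54×8 = 4.32 and β = (1−μ)κ = 0.46×8 = 3.68.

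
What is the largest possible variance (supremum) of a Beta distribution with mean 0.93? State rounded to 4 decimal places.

0.0651

For fixed mean μ the Beta variance is μ(1−μ)/(α+β+1), increasing as α+β decreases.
Its least upper bound (not attained) is μ(1−μ) = 0.93·0.07 = 0.0651.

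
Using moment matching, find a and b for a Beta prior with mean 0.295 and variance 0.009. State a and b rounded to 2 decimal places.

a = 6.52, b = 15.59

Write ν = a+b; then a = μν and Var = μ(1−μ)/(ν+1).
ν = μ(1−μ)/Var − 1 = 0.207975/0.009 − 1 = 22.1083.
a = 0.295·22.1083 = 6.52, b = 0.705·22.1083 = 15.59.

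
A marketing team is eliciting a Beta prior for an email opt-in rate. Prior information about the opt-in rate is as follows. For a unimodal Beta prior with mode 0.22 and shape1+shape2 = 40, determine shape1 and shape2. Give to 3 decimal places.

shape1 = 9.360, shape2 = 30.640

Mode = (shape1−1)/(κ−2) with κ = shape1+shape2, so shape1−1 = 0.22·38 = 8.360.
shape1 = 9.360; shape2 = κ − shape1 = 30.640.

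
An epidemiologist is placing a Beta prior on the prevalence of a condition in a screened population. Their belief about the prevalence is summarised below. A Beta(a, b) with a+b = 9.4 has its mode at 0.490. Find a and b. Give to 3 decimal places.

a = 4.626, b = 4.774

Since the density peak of Beta(a,b) is at (a−1)/(a+b−2),
a = 1 + 0.490(9.4−2) = 4.626 and b = 9.4 − 4.626 = 4.774.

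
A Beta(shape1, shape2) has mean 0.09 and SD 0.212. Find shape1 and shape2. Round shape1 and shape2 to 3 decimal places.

shape1 = 0.074, shape2 = 0.748

σ² = 0.212² = 0.044944.
With s = shape1+shape2, Var = μ(1−μ)/(s+1), so s+1 = (0.09×0.91)/0.044944 = 1.8223 and s = 0.8223.
shape1 = μs = 0.074, shape2 = (1−μ)s = 0.748.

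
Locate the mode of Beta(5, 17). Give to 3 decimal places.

0.200

The density x^(α−1)(1−x)^(β−1) is maximised at (α−1)/(α+β−2) = 4/20 = 0.200.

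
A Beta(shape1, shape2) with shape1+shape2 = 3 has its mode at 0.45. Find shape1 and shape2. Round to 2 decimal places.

shape1 = 1.45, shape2 = 1.55

Since the density peak of Beta(shape1,shape2) is at (shape1−1)/(shape1+shape2−2),
shape1 = 1 + 0.45(3−2) = 1.45 and shape2 = 3 − 1.45 = 1.55.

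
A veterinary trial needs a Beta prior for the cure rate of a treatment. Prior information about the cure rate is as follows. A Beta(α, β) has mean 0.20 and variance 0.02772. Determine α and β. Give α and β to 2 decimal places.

α = 0.95, β = 3.82

Let s = α+β. The Beta variance is μ(1−μ)/(s+1).
So s+1 = μ(1−μ)/σ² = (0.20×0.80)/0.02772 = 0.1600/0.02772 = 5.7720, giving s = 4.7720.
Then α = μs = 0.20×4.7720 = 0.95 and β = (1−μ)s = 0.80×4.7720 = 3.82.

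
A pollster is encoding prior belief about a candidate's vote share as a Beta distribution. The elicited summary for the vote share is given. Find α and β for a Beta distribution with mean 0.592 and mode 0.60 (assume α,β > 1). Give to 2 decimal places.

With s = α+β: μ = α/s and mode = (α−1)/(s−2). Eliminating α = μs,
μs − 1 = m(s−2) ⇒ s(μ−m) = 1−2m ⇒ s = -0.20/-0.008 = 25.0000.
So α = μs = 14.80, β = (1−μ)s = 10.20.

α = 14.80, β = 10.20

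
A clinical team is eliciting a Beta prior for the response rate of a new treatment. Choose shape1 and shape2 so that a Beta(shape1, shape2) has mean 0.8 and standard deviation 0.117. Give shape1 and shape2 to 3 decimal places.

shape1 = 8.551, shape2 = 2.138

First σ² = 0.013689. Setting shape1 = μn, shape2 = (1−μ)n with n = shape1+shape2,
μ(1−μ)/(n+1) = 0.013689 ⇒ n+1 = 0.16/0.013689 = 11.6882 ⇒ n = 10.6882.
Hence shape1 = 0.8×10.6882 = 8.551, shape2 = 0.2×10.6882 = 2.138.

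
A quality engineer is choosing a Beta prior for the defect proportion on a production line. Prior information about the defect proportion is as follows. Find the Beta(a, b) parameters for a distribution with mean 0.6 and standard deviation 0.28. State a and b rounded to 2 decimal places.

σ² = 0.28² = 0.0784.
With s = a+b, Var = μ(1−μ)/(s+1), so s+1 = (0.6×0.4)/0.0784 = 3.0612 and s = 2.0612.
a = μs = 1.24, b = (1−μ)s = 0.82.

a = 1.24, b = 0.82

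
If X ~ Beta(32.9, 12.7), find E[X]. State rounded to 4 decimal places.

The Beta mean is α/(α+β) = 32.9/(32.9+12.7) = 0.7215.

0.7215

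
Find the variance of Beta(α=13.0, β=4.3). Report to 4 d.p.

0.0102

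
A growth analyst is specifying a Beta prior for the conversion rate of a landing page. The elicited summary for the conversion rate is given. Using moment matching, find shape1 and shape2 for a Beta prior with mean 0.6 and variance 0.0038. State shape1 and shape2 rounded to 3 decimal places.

By moment matching, shape1+shape2 = μ(1−μ)/σ² − 1 = (0.6·0.4)/0.0038 − 1 = 63.1579 − 1 = 62.1579.
Since shape1/(shape1+shape2) = μ, shape1 = 0.6·62.1579 = 37.295 and shape2 = 0.4·62.1579 = 24.863.

shape1 = 37.295, shape2 = 24.863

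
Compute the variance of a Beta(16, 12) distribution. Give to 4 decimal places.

0.0084

μ = 16/28 = 0.571429; Var = μ(1−μ)/(α+β+1) = 0.2448980/29 = 0.0084.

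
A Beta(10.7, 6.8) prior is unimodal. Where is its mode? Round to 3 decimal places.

0.626

The density x^(α−1)(1−x)^(β−1) is maximised at (α−1)/(α+β−2) = 9.7/15.5 = 0.626.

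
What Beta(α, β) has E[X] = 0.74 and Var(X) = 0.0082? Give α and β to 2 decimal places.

Let s = α+β. The Beta variance is μ(1−μ)/(s+1).
So s+1 = μ(1−μ)/σ² = (0.74×0.26)/0.0082 = 0.1924/0.0082 = 23.4634, giving s = 22.4634.
Then α = μs = 0.74×22.4634 = 16.62 and β = (1−μ)s = 0.26×22.4634 = 5.84.

α = 16.62, β = 5.84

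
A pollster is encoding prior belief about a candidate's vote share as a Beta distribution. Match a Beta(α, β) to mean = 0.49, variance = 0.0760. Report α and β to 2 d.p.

α = 1.12, β = 1.17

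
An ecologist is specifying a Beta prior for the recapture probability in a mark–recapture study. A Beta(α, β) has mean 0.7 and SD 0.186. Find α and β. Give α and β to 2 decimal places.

σ² = 0.186² = 0.034596.
With s = α+β, Var = μ(1−μ)/(s+1), so s+1 = (0.7×0.3)/0.034596 = 6.0701 and s = 5.0701.
α = μs = 3.55, β = (1−μ)s = 1.52.

α = 3.55, β = 1.52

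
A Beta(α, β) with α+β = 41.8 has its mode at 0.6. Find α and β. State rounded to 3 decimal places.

α = 24.880, β = 16.920

Since the density peak of Beta(α,β) is at (α−1)/(α+β−2),
α = 1 + 0.6(41.8−2) = 24.880 and β = 41.8 − 24.880 = 16.920.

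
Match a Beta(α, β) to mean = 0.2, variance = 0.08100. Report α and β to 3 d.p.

α = 0.195, β = 0.780

Let s = α+β. The Beta variance is μ(1−μ)/(s+1).
So s+1 = μ(1−μ)/σ² = (0.2×0.8)/0.08100 = 0.16/0.08100 = 1.9753, giving s = 0.9753.
Then α = μs = 0.2×0.9753 = 0.195 and β = (1−μ)s = 0.8×0.9753 = 0.780.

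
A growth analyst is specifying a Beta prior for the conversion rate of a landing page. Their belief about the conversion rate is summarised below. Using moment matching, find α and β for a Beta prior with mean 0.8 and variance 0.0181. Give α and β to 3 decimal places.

α = 6.272, β = 1.568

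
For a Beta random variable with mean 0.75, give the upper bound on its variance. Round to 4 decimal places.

Var = μ(1−μ)/(α+β+1), which approaches μ(1−μ) as α+β → 0.
So the supremum is μ(1−μ) = 0.75×0.25 = 0.1875.

0.1875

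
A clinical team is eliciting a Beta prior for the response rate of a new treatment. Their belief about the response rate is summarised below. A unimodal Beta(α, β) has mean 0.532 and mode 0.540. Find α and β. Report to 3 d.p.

α = 5.320, β = 4.680

With s = α+β: μ = α/s and mode = (α−1)/(s−2). Eliminating α = μs,
μs − 1 = m(s−2) ⇒ s(μ−m) = 1−2m ⇒ s = -0.080/-0.008 = 10.0000.
So α = μs = 5.320, β = (1−μ)s = 4.680.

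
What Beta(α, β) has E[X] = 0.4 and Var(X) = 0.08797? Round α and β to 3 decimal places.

α = 0.691, β = 1.037

Write ν = α+β; then α = μν and Var = μ(1−μ)/(ν+1).
ν = μ(1−μ)/Var − 1 = 0.24/0.08797 − 1 = 1.7282.
α = 0.4·1.7282 = 0.691, β = 0.6·1.7282 = 1.037.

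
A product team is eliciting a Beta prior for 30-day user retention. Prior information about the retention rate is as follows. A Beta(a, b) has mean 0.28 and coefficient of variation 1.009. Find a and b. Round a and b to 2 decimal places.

σ = CV·μ = 1.009×0.28 = 0.28252, so σ² = 0.079818.
s+1 = μ(1−μ)/σ² = 0.2016/0.079818 = 2.5258, so s = a+b = 1.5258.
a = μs = 0.43, b = (1−μ)s = 1.10.

a = 0.43, b = 1.10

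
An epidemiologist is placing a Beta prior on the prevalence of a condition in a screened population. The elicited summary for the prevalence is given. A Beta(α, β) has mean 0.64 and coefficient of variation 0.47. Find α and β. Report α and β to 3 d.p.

α = 0.990, β = 0.557

σ = CV·μ = 0.47×0.64 = 0.30080, so σ² = 0.090481.
s+1 = μ(1−μ)/σ² = 0.2304/0.090481 = 2.5464, so s = α+β = 1.5464.
α = μs = 0.990, β = (1−μ)s = 0.557.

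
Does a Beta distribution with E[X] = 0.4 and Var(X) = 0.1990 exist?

Yes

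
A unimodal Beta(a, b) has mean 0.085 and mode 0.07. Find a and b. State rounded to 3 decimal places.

a = 4.873, b = 52.460

With s = a+b: μ = a/s and mode = (a−1)/(s−2). Eliminating a = μs,
μs − 1 = m(s−2) ⇒ s(μ−m) = 1−2m ⇒ s = 0.86/0.015 = 57.3333.
So a = μs = 4.873, b = (1−μ)s = 52.460.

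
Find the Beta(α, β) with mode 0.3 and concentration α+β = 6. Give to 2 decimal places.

α = 2.20, β = 3.80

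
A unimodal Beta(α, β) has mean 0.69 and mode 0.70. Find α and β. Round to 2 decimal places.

With s = α+β: μ = α/s and mode = (α−1)/(s−2). Eliminating α = μs,
μs − 1 = m(s−2) ⇒ s(μ−m) = 1−2m ⇒ s = -0.40/-0.01 = 40.0000.
So α = μs = 27.60, β = (1−μ)s = 12.40.

α = 27.60, β = 12.40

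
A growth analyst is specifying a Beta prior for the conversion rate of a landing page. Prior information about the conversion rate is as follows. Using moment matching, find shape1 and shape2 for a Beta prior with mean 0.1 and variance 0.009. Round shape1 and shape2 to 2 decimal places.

shape1 = 0.90, shape2 = 8.10

By moment matching, shape1+shape2 = μ(1−μ)/σ² − 1 = (0.1·0.9)/0.009 − 1 = 10.0000 − 1 = 9.0000.
Since shape1/(shape1+shape2) = μ, shape1 = 0.1·9.0000 = 0.90 and shape2 = 0.9·9.0000 = 8.10.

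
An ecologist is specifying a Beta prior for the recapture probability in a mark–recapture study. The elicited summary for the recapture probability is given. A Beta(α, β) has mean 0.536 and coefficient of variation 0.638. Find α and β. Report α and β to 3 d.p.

Var = (CV·μ)² = (0.638×0.536)² = 0.116942.
α+β = μ(1−μ)/Var − 1 = 0.248704/0.116942 − 1 = 1.1267.
Thus α = 0.536·1.1267 = 0.604 and β = 0.464·1.1267 = 0.523.

α = 0.604, β = 0.523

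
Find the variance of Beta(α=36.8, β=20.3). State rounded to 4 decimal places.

0.0039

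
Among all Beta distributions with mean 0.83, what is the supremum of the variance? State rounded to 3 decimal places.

Var = μ(1−μ)/(α+β+1), which approaches μ(1−μ) as α+β → 0.
So the supremum is μ(1−μ) = 0.83×0.17 = 0.141.

0.141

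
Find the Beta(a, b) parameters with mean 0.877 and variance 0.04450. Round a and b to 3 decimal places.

Write ν = a+b; then a = μν and Var = μ(1−μ)/(ν+1).
ν = μ(1−μ)/Var − 1 = 0.107871/0.04450 − 1 = 1.4241.
a = 0.877·1.4241 = 1.249, b = 0.123·1.4241 = 0.175.

a = 1.249, b = 0.175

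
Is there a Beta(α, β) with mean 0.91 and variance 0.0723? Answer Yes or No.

Yes

The Beta variance bound is σ² < μ(1−μ).
Here μ(1−μ) = 0.91×0.09 = 0.0819, and 0.0723 < 0.0819.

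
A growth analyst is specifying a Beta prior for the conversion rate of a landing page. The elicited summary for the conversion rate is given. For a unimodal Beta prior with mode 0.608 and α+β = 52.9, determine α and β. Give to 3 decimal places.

For α,β>1 the mode is (α−1)/(α+β−2), so α = mode·(κ−2)+1 = 0.608×50.9+1 = 31.947.
And β = (1−mode)·(κ−2)+1 = 0.392×50.9+1 = 20.953.

α = 31.947, β = 20.953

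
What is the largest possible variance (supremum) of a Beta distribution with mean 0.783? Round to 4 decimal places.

0.1699

Var = μ(1−μ)/(α+β+1), which approaches μ(1−μ) as α+β → 0.
So the supremum is μ(1−μ) = 0.783×0.217 = 0.1699.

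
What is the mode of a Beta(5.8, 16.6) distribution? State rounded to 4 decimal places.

0.2353

With α,β > 1, mode = (α−1)/(α+β−2) = 4.8/20.4 = 0.2353.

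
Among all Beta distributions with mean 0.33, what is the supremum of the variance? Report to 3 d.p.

Var = μ(1−μ)/(α+β+1), which approaches μ(1−μ) as α+β → 0.
So the supremum is μ(1−μ) = 0.33×0.67 = 0.221.

0.221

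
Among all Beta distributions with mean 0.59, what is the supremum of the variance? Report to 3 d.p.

For fixed mean μ the Beta variance is μ(1−μ)/(α+β+1), increasing as α+β decreases.
Its least upper bound (not attained) is μ(1−μ) = 0.59·0.41 = 0.242.

0.242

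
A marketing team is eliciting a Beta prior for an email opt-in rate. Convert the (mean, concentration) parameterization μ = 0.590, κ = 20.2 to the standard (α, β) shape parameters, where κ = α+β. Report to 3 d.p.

α = 11.918, β = 8.282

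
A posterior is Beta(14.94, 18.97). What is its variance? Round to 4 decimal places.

0.0071

Var = αβ/[(α+β)²(α+β+1)] = (14.94×18.97)/(33.91²×34.91) = 283.4118/40142.593571 = 0.0071.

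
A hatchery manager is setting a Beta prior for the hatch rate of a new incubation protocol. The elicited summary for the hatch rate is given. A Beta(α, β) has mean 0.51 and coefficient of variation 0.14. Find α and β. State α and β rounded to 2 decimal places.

α = 24.49, β = 23.53

σ = CV·μ = 0.14×0.51 = 0.07140, so σ² = 0.005098.
s+1 = μ(1−μ)/σ² = 0.2499/0.005098 = 49.0196, so s = α+β = 48.0196.
α = μs = 24.49, β = (1−μ)s = 23.53.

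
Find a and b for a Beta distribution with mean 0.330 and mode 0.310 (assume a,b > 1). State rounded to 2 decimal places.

With s = a+b: μ = a/s and mode = (a−1)/(s−2). Eliminating a = μs,
μs − 1 = m(s−2) ⇒ s(μ−m) = 1−2m ⇒ s = 0.380/0.020 = 19.0000.
So a = μs = 6.27, b = (1−μ)s = 12.73.

a = 6.27, b = 12.73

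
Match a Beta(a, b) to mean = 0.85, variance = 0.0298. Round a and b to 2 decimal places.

a = 2.79, b = 0.49

Let s = a+b. The Beta variance is μ(1−μ)/(s+1).
So s+1 = μ(1−μ)/σ² = (0.85×0.15)/0.0298 = 0.1275/0.0298 = 4.2785, giving s = 3.2785.
Then a = μs = 0.85×3.2785 = 2.79 and b = (1−μ)s = 0.15×3.2785 = 0.49.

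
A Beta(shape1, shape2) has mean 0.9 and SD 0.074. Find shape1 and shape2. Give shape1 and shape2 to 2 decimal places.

Variance = 0.074² = 0.005476. The moment-matching identity shape1+shape2 = μ(1−μ)/Var − 1 gives
shape1+shape2 = 0.09/0.005476 − 1 = 15.4354, so shape1 = μ·15.4354 = 13.89 and shape2 = (1−μ)·15.4354 = 1.54.

shape1 = 13.89, shape2 = 1.54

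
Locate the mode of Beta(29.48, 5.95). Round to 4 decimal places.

0.8519

The density x^(α−1)(1−x)^(β−1) is maximised at (α−1)/(α+β−2) = 28.48/33.43 = 0.8519.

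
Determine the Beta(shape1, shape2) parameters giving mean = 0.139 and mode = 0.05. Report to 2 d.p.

shape1 = 1.41, shape2 = 8.71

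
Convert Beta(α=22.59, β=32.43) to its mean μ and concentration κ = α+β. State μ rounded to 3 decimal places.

μ = 0.411, κ = 55.02

κ = α+β = 22.59+32.43 = 55.02; μ = α/κ = 22.59/55.02 = 0.411.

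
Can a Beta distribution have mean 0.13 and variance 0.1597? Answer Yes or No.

No

For any Beta, Var(X) < E[X]·(1−E[X]).
Here μ(1−μ) = 0.13×0.87 = 0.1131, and 0.1597 ≥ 0.1131.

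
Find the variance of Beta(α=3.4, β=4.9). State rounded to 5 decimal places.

α+β = 8.3 and αβ = 16.66, so Var = αβ/[(α+β)²(α+β+1)] = 16.66/640.677 = 0.02600.

0.02600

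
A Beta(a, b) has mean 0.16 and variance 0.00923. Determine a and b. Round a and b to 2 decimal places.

a = 2.17, b = 11.39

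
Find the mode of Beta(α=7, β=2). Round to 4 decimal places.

0.8571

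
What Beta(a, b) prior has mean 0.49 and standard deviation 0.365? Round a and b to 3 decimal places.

a = 0.429, b = 0.447

Variance = 0.365² = 0.133225. The moment-matching identity a+b = μ(1−μ)/Var − 1 gives
a+b = 0.2499/0.133225 − 1 = 0.8758, so a = μ·0.8758 = 0.429 and b = (1−μ)·0.8758 = 0.447.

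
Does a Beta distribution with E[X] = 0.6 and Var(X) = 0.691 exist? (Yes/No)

No

A Beta with mean μ has variance μ(1−μ)/(α+β+1) < μ(1−μ).
Here μ(1−μ) = 0.6×0.4 = 0.24, and 0.691 ≥ 0.24.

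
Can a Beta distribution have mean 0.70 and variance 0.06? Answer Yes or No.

The Beta variance bound is σ² < μ(1−μ).
Here μ(1−μ) = 0.70×0.30 = 0.2100, and 0.06 < 0.2100.

Yes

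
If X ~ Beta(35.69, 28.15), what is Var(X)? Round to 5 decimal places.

Var = αβ/[(α+β)²(α+β+1)] = (35.69×28.15)/(63.84²×64.84) = 1004.6735/264258.376704 = 0.00380.

0.00380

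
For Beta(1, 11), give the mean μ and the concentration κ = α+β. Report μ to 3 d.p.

μ = 0.083, κ = 12

κ = α+β = 1+11 = 12; μ = α/κ = 1/12 = 0.083.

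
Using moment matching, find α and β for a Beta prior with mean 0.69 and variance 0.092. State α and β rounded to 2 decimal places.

α = 0.91, β = 0.41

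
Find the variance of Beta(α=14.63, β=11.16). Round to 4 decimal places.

0.0092

μ = 14.63/25.79 = 0.567274; Var = μ(1−μ)/(α+β+1) = 0.2454742/26.79 = 0.0092.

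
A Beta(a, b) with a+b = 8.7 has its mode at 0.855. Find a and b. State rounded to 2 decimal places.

a = 6.73, b = 1.97

Since the density peak of Beta(a,b) is at (a−1)/(a+b−2),
a = 1 + 0.855(8.7−2) = 6.73 and b = 8.7 − 6.73 = 1.97.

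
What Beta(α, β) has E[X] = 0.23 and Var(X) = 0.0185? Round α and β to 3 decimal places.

Write ν = α+β; then α = μν and Var = μ(1−μ)/(ν+1).
ν = μ(1−μ)/Var − 1 = 0.1771/0.0185 − 1 = 8.5730.
α = 0.23·8.5730 = 1.972, β = 0.77·8.5730 = 6.601.

α = 1.972, β = 6.601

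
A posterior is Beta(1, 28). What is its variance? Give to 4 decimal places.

0.0011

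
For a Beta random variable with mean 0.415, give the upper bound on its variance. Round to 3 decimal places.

Var = μ(1−μ)/(α+β+1), which approaches μ(1−μ) as α+β → 0.
So the supremum is μ(1−μ) = 0.415×0.585 = 0.243.

0.243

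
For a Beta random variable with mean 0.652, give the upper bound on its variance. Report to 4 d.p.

0.2269

For fixed mean μ the Beta variance is μ(1−μ)/(α+β+1), increasing as α+β decreases.
Its least upper bound (not attained) is μ(1−μ) = 0.652·0.348 = 0.2269.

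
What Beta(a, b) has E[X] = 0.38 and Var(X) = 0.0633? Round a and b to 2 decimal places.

Let s = a+b. The Beta variance is μ(1−μ)/(s+1).
So s+1 = μ(1−μ)/σ² = (0.38×0.62)/0.0633 = 0.2356/0.0633 = 3.7220, giving s = 2.7220.
Then a = μs = 0.38×2.7220 = 1.03 and b = (1−μ)s = 0.62×2.7220 = 1.69.

a = 1.03, b = 1.69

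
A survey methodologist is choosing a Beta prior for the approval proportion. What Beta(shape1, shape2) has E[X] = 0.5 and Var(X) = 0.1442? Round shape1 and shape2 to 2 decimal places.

shape1 = 0.37, shape2 = 0.37

Let s = shape1+shape2. The Beta variance is μ(1−μ)/(s+1).
So s+1 = μ(1−μ)/σ² = (0.5×0.5)/0.1442 = 0.25/0.1442 = 1.7337, giving s = 0.7337.
Then shape1 = μs = 0.5×0.7337 = 0.37 and shape2 = (1−μ)s = 0.5×0.7337 = 0.37.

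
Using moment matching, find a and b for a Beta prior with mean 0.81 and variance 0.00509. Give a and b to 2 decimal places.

a = 23.68, b = 5.55

Write ν = a+b; then a = μν and Var = μ(1−μ)/(ν+1).
ν = μ(1−μ)/Var − 1 = 0.1539/0.00509 − 1 = 29.2358.
a = 0.81·29.2358 = 23.68, b = 0.19·29.2358 = 5.55.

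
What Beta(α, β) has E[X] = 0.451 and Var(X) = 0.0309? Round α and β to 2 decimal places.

α = 3.16, β = 3.85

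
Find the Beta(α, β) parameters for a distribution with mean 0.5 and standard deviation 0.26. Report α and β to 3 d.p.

α = 1.349, β = 1.349

σ² = 0.26² = 0.0676.
With s = α+β, Var = μ(1−μ)/(s+1), so s+1 = (0.5×0.5)/0.0676 = 3.6982 and s = 2.6982.
α = μs = 1.349, β = (1−μ)s = 1.349.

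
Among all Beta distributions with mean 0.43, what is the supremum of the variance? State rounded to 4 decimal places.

For fixed mean μ the Beta variance is μ(1−μ)/(α+β+1), increasing as α+β decreases.
Its least upper bound (not attained) is μ(1−μ) = 0.43·0.57 = 0.2451.

0.2451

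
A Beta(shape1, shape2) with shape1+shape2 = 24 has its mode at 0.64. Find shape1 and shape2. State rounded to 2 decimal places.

Mode = (shape1−1)/(κ−2) with κ = shape1+shape2, so shape1−1 = 0.64·22 = 14.08.
shape1 = 15.08; shape2 = κ − shape1 = 8.92.

shape1 = 15.08, shape2 = 8.92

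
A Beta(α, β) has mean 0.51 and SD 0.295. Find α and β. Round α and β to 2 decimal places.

Variance = 0.295² = 0.087025. The moment-matching identity α+β = μ(1−μ)/Var − 1 gives
α+β = 0.2499/0.087025 − 1 = 1.8716, so α = μ·1.8716 = 0.95 and β = (1−μ)·1.8716 = 0.92.

α = 0.95, β = 0.92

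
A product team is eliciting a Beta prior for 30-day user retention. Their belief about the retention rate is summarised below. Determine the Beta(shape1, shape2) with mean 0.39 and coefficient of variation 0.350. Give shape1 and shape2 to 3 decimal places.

shape1 = 4.590, shape2 = 7.179

Var = (CV·μ)² = (0.350×0.39)² = 0.018632.
shape1+shape2 = μ(1−μ)/Var − 1 = 0.2379/0.018632 − 1 = 11.7682.
Thus shape1 = 0.39·11.7682 = 4.590 and shape2 = 0.61·11.7682 = 7.179.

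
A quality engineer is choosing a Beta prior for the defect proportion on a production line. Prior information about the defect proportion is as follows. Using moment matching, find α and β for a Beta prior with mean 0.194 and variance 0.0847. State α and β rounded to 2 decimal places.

Write ν = α+β; then α = μν and Var = μ(1−μ)/(ν+1).
ν = μ(1−μ)/Var − 1 = 0.156364/0.0847 − 1 = 0.8461.
α = 0.194·0.8461 = 0.16, β = 0.806·0.8461 = 0.68.

α = 0.16, β = 0.68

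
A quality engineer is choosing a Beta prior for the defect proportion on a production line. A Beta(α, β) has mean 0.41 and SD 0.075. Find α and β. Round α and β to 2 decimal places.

σ² = 0.075² = 0.005625.
With s = α+β, Var = μ(1−μ)/(s+1), so s+1 = (0.41×0.59)/0.005625 = 43.0044 and s = 42.0044.
α = μs = 17.22, β = (1−μ)s = 24.78.

α = 17.22, β = 24.78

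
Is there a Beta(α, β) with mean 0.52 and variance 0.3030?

For any Beta, Var(X) < E[X]·(1−E[X]).
Here μ(1−μ) = 0.52×0.48 = 0.2496, and 0.3030 ≥ 0.2496.

No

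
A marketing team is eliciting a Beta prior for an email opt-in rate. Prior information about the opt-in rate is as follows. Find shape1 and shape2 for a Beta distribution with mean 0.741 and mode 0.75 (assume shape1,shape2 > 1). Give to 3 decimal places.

With s = shape1+shape2: μ = shape1/s and mode = (shape1−1)/(s−2). Eliminating shape1 = μs,
μs − 1 = m(s−2) ⇒ s(μ−m) = 1−2m ⇒ s = -0.50/-0.009 = 55.5556.
So shape1 = μs = 41.167, shape2 = (1−μ)s = 14.389.

shape1 = 41.167, shape2 = 14.389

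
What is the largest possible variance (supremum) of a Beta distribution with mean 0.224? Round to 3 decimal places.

Var = μ(1−μ)/(α+β+1), which approaches μ(1−μ) as α+β → 0.
So the supremum is μ(1−μ) = 0.224×0.776 = 0.174.

0.174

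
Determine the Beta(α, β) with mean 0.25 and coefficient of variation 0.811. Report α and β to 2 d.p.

α = 0.89, β = 2.67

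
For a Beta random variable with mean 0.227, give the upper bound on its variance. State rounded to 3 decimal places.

For fixed mean μ the Beta variance is μ(1−μ)/(α+β+1), increasing as α+β decreases.
Its least upper bound (not attained) is μ(1−μ) = 0.227·0.773 = 0.175.

0.175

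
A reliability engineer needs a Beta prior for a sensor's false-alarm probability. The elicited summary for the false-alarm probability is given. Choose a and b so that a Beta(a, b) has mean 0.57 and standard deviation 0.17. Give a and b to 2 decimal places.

a = 4.26, b = 3.22

σ² = 0.17² = 0.0289.
With s = a+b, Var = μ(1−μ)/(s+1), so s+1 = (0.57×0.43)/0.0289 = 8.4810 and s = 7.4810.
a = μs = 4.26, b = (1−μ)s = 3.22.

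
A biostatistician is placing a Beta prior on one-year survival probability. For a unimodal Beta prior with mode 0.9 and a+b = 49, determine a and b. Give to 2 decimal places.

For a,b>1 the mode is (a−1)/(a+b−2), so a = mode·(κ−2)+1 = 0.9×47+1 = 43.30.
And b = (1−mode)·(κ−2)+1 = 0.1×47+1 = 5.70.

a = 43.30, b = 5.70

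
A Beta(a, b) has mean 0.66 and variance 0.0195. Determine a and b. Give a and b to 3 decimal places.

a = 6.935, b = 3.573

Write ν = a+b; then a = μν and Var = μ(1−μ)/(ν+1).
ν = μ(1−μ)/Var − 1 = 0.2244/0.0195 − 1 = 10.5077.
a = 0.66·10.5077 = 6.935, b = 0.34·10.5077 = 3.573.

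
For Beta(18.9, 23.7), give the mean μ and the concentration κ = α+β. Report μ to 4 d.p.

κ = α+β = 18.9+23.7 = 42.6; μ = α/κ = 18.9/42.6 = 0.4437.

μ = 0.4437, κ = 42.6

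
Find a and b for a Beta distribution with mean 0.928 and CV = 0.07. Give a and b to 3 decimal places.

σ = CV·μ = 0.07×0.928 = 0.06496, so σ² = 0.004220.
s+1 = μ(1−μ)/σ² = 0.066816/0.004220 = 15.8339, so s = a+b = 14.8339.
a = μs = 13.766, b = (1−μ)s = 1.068.

a = 13.766, b = 1.068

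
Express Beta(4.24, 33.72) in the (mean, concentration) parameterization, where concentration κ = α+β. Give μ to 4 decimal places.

κ = α+β = 4.24+33.72 = 37.96; μ = α/κ = 4.24/37.96 = 0.1117.

μ = 0.1117, κ = 37.96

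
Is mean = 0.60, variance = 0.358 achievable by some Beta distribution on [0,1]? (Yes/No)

No

A Beta with mean μ has variance μ(1−μ)/(α+β+1) < μ(1−μ).
Here μ(1−μ) = 0.60×0.40 = 0.2400, and 0.358 ≥ 0.2400.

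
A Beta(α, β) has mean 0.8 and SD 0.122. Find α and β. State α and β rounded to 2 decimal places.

α = 7.80, β = 1.95

Variance = 0.122² = 0.014884. The moment-matching identity α+β = μ(1−μ)/Var − 1 gives
α+β = 0.16/0.014884 − 1 = 9.7498, so α = μ·9.7498 = 7.80 and β = (1−μ)·9.7498 = 1.95.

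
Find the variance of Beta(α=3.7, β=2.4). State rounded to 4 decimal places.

0.0336

α+β = 6.1 and αβ = 8.88, so Var = αβ/[(α+β)²(α+β+1)] = 8.88/264.191 = 0.0336.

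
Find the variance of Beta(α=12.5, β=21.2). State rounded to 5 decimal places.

0.00672

α+β = 33.7 and αβ = 265.00, so Var = αβ/[(α+β)²(α+β+1)] = 265.00/39408.443 = 0.00672.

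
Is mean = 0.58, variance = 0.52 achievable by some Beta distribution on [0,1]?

No

A Beta with mean μ has variance μ(1−μ)/(α+β+1) < μ(1−μ).
Here μ(1−μ) = 0.58×0.42 = 0.2436, and 0.52 ≥ 0.2436.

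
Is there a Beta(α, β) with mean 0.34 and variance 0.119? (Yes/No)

For any Beta, Var(X) < E[X]·(1−E[X]).
Here μ(1−μ) = 0.34×0.66 = 0.2244, and 0.119 < 0.2244.

Yes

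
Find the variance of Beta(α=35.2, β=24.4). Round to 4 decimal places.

0.0040

Var = αβ/[(α+β)²(α+β+1)] = (35.2×24.4)/(59.6²×60.6) = 858.88/215260.896 = 0.0040.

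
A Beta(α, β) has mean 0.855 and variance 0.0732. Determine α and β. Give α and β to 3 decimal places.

By moment matching, α+β = μ(1−μ)/σ² − 1 = (0.855·0.145)/0.0732 − 1 = 1.6936 − 1 = 0.6936.
Since α/(α+β) = μ, α = 0.855·0.6936 = 0.593 and β = 0.145·0.6936 = 0.101.

α = 0.593, β = 0.101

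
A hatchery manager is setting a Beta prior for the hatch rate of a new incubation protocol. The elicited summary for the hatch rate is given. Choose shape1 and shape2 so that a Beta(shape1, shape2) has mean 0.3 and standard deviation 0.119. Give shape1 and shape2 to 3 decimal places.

Variance = 0.119² = 0.014161. The moment-matching identity shape1+shape2 = μ(1−μ)/Var − 1 gives
shape1+shape2 = 0.21/0.014161 − 1 = 13.8295, so shape1 = μ·13.8295 = 4.149 and shape2 = (1−μ)·13.8295 = 9.681.

shape1 = 4.149, shape2 = 9.681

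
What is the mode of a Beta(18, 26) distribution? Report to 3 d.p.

The density x^(α−1)(1−x)^(β−1) is maximised at (α−1)/(α+β−2) = 17/42 = 0.405.

0.405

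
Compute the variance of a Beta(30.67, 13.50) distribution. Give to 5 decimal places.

0.00470

μ = 30.67/44.17 = 0.694363; Var = μ(1−μ)/(α+β+1) = 0.2122231/45.17 = 0.00470.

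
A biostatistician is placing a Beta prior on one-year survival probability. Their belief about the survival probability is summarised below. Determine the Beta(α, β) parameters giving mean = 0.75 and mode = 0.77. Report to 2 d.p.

α = 20.25, β = 6.75

With s = α+β: μ = α/s and mode = (α−1)/(s−2). Eliminating α = μs,
μs − 1 = m(s−2) ⇒ s(μ−m) = 1−2m ⇒ s = -0.54/-0.02 = 27.0000.
So α = μs = 20.25, β = (1−μ)s = 6.75.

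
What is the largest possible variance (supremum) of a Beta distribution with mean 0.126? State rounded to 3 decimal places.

For fixed mean μ the Beta variance is μ(1−μ)/(α+β+1), increasing as α+β decreases.
Its least upper bound (not attained) is μ(1−μ) = 0.126·0.874 = 0.110.

0.110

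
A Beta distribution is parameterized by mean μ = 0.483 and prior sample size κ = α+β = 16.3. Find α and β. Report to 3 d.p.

α = 7.873, β = 8.427

Split κ in proportion μ : (1−μ): α = 0.483·16.3 = 7.873, β = 16.3 − 7.873 = 8.427.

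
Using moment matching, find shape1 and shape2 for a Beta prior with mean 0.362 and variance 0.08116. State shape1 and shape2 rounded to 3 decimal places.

shape1 = 0.668, shape2 = 1.178

By moment matching, shape1+shape2 = μ(1−μ)/σ² − 1 = (0.362·0.638)/0.08116 − 1 = 2.8457 − 1 = 1.8457.
Since shape1/(shape1+shape2) = μ, shape1 = 0.362·1.8457 = 0.668 and shape2 = 0.638·1.8457 = 1.178.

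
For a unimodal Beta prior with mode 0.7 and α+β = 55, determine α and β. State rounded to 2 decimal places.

α = 38.10, β = 16.90

Since the density peak of Beta(α,β) is at (α−1)/(α+β−2),
α = 1 + 0.7(55−2) = 38.10 and β = 55 − 38.10 = 16.90.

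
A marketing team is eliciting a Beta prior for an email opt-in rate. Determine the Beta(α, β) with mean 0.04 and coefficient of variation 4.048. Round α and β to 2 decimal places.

σ = CV·μ = 4.048×0.04 = 0.16192, so σ² = 0.026218.
s+1 = μ(1−μ)/σ² = 0.0384/0.026218 = 1.4646, so s = α+β = 0.4646.
α = μs = 0.02, β = (1−μ)s = 0.45.

α = 0.02, β = 0.45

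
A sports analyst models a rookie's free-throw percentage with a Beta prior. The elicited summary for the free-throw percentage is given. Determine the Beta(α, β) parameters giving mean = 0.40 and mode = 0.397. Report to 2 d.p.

Let s = α+β. Mean gives α = μs = 0.40s; mode gives (α−1)/(s−2) = 0.397.
Substituting: 0.40s − 1 = 0.397(s−2) = 0.397s − 0.794, so 0.003s = 0.206 and s = 68.6667.
Then α = 0.40×68.6667 = 27.47 and β = s−α = 41.20.

α = 27.47, β = 41.20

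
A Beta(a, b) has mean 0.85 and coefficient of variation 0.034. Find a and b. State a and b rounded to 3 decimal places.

a = 128.908, b = 22.748

σ = CV·μ = 0.034×0.85 = 0.02890, so σ² = 0.000835.
s+1 = μ(1−μ)/σ² = 0.1275/0.000835 = 152.6562, so s = a+b = 151.6562.
a = μs = 128.908, b = (1−μ)s = 22.748.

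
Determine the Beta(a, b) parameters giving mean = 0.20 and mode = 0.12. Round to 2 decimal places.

a = 1.90, b = 7.60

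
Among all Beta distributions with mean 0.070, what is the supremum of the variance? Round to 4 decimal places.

Var = μ(1−μ)/(α+β+1), which approaches μ(1−μ) as α+β → 0.
So the supremum is μ(1−μ) = 0.070×0.930 = 0.0651.

0.0651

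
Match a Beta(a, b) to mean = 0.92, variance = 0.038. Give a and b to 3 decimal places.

a = 0.862, b = 0.075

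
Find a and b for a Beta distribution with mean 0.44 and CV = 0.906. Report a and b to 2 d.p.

σ = CV·μ = 0.906×0.44 = 0.39864, so σ² = 0.158914.
s+1 = μ(1−μ)/σ² = 0.2464/0.158914 = 1.5505, so s = a+b = 0.5505.
a = μs = 0.24, b = (1−μ)s = 0.31.

a = 0.24, b = 0.31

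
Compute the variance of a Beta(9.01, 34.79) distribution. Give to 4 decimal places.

0.0036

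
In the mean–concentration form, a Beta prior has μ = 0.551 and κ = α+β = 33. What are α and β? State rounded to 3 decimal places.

α = 18.183, β = 14.817

Split κ in proportion μ : (1−μ): α = 0.551·33 = 18.183, β = 33 − 18.183 = 14.817.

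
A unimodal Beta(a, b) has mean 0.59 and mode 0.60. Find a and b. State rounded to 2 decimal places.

a = 11.80, b = 8.20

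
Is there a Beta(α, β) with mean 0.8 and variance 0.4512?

No

For any Beta, Var(X) < E[X]·(1−E[X]).
Here μ(1−μ) = 0.8×0.2 = 0.16, and 0.4512 ≥ 0.16.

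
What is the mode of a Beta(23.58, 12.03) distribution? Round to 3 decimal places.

0.672

With α,β > 1, mode = (α−1)/(α+β−2) = 22.58/33.61 = 0.672.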